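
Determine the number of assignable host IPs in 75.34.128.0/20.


Host bits = 32 - 20 = 12
Total addresses = 2^12 = 4096
Usable = total - 2 (network and broadcast)
Usable hosts: 4094


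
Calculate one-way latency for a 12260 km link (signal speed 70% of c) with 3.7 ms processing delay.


Speed = 0.7 * 3e5 km/s = 210000 km/s
Propagation delay = 12260 / 210000 = 0.0584 s = 58.381 ms
Processing delay = 3.7 ms
Total one-way latency = 62.081 ms


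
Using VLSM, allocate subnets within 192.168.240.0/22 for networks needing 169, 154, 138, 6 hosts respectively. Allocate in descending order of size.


169 hosts -> /24 (254 usable): 192.168.240.0/24
154 hosts -> /24 (254 usable): 192.168.241.0/24
138 hosts -> /24 (254 usable): 192.168.242.0/24
6 hosts -> /29 (6 usable): 192.168.243.0/29
Allocation: 192.168.240.0/24 (169 hosts, 254 usable); 192.168.241.0/24 (154 hosts, 254 usable); 192.168.242.0/24 (138 hosts, 254 usable); 192.168.243.0/29 (6 hosts, 6 usable)


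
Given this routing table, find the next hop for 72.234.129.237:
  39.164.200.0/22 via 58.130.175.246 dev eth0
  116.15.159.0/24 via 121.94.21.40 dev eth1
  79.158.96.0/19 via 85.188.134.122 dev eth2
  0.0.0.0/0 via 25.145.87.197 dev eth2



Longest prefix match for 72.234.129.237:
  /22 39.164.200.0: no
  /24 116.15.159.0: no
  /19 79.158.96.0: no
  /0 0.0.0.0: MATCH
Selected: next-hop 25.145.87.197 via eth2 (matched /0)


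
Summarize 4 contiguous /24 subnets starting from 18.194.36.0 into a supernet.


Original prefix: /24
Number of subnets: 4 = 2^2
New prefix = 24 - 2 = 22
Supernet: 18.194.36.0/22


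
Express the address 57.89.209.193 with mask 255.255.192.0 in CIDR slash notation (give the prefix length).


Binary: 11111111.11111111.11000000.00000000
Count leading 1s
Prefix: /18


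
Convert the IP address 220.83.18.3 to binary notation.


220 = 11011100
83 = 01010011
18 = 00010010
3 = 00000011
Binary: 11011100.01010011.00010010.00000011


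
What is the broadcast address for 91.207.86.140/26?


Network: 91.207.86.128/26
Host bits = 6
Set all host bits to 1:
Broadcast: 91.207.86.191


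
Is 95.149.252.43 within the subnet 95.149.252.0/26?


Subnet network: 95.149.252.0
Test IP AND mask: 95.149.252.0
Yes, 95.149.252.43 is in 95.149.252.0/26


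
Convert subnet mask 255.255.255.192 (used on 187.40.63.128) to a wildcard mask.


Subnet mask: 255.255.255.192
Wildcard = 255.255.255.255 - subnet mask
255 - 255 = 0
255 - 255 = 0
255 - 255 = 0
255 - 192 = 63
Wildcard: 0.0.0.63


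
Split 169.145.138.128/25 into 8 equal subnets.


New prefix = 25 + 3 = 28
Each subnet has 16 addresses
  169.145.138.128/28
  169.145.138.144/28
  169.145.138.160/28
  169.145.138.176/28
  169.145.138.192/28
  169.145.138.208/28
  169.145.138.224/28
  169.145.138.240/28
Subnets: 169.145.138.128/28, 169.145.138.144/28, 169.145.138.160/28, 169.145.138.176/28, 169.145.138.192/28, 169.145.138.208/28, 169.145.138.224/28, 169.145.138.240/28


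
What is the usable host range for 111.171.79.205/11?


Network: 111.160.0.0
Broadcast: 111.191.255.255
First usable = network + 1
Last usable = broadcast - 1
Range: 111.160.0.1 to 111.191.255.254


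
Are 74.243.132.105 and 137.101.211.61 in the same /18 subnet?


Mask: 255.255.192.0
74.243.132.105 AND mask = 74.243.128.0
137.101.211.61 AND mask = 137.101.192.0
No, different subnets (74.243.128.0 vs 137.101.192.0)


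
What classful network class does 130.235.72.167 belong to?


First octet: 130
Binary: 10000010
10xxxxxx -> Class B (128-191)
Class B, default mask 255.255.0.0 (/16)


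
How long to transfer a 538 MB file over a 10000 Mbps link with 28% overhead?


Effective throughput = 10000 * (1 - 28/100) = 7200 Mbps
File size in Mb = 538 * 8 = 4304 Mb
Time = 4304 / 7200
Time = 0.5978 seconds


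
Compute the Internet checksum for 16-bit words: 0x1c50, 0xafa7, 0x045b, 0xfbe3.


Sum all words (with carry folding):
+ 0x1c50 = 0x1c50
+ 0xafa7 = 0xcbf7
+ 0x045b = 0xd052
+ 0xfbe3 = 0xcc36
One's complement: ~0xcc36
Checksum = 0x33c9


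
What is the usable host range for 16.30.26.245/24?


Network: 16.30.26.0
Broadcast: 16.30.26.255
First usable = network + 1
Last usable = broadcast - 1
Range: 16.30.26.1 to 16.30.26.254


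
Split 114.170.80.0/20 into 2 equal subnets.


New prefix = 20 + 1 = 21
Each subnet has 2048 addresses
  114.170.80.0/21
  114.170.88.0/21
Subnets: 114.170.80.0/21, 114.170.88.0/21


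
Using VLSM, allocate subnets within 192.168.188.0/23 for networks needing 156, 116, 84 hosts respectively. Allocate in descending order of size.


156 hosts -> /24 (254 usable): 192.168.188.0/24
116 hosts -> /25 (126 usable): 192.168.189.0/25
84 hosts -> /25 (126 usable): 192.168.189.128/25
Allocation: 192.168.188.0/24 (156 hosts, 254 usable); 192.168.189.0/25 (116 hosts, 126 usable); 192.168.189.128/25 (84 hosts, 126 usable)


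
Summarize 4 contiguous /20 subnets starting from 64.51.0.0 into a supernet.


Original prefix: /20
Number of subnets: 4 = 2^2
New prefix = 20 - 2 = 18
Supernet: 64.51.0.0/18


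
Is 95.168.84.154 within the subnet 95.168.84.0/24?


Subnet network: 95.168.84.0
Test IP AND mask: 95.168.84.0
Yes, 95.168.84.154 is in 95.168.84.0/24


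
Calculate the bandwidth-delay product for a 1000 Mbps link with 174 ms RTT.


BDP = bandwidth * RTT
= 1000 Mbps * 174 ms
= 1000 * 1e6 * 174 / 1000 bits
= 174000000 bits
= 21750000 bytes
= 21240.2344 KB
BDP = 174000000 bits (21750000 bytes)


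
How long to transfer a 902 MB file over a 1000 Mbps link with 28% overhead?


Effective throughput = 1000 * (1 - 28/100) = 720 Mbps
File size in Mb = 902 * 8 = 7216 Mb
Time = 7216 / 720
Time = 10.0222 seconds


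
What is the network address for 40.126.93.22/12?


IP:   00101000.01111110.01011101.00010110
Mask: 11111111.11110000.00000000.00000000
AND operation:
Net:  00101000.01110000.00000000.00000000
Network: 40.112.0.0/12


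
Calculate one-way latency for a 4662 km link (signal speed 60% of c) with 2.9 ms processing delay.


Speed = 0.6 * 3e5 km/s = 180000 km/s
Propagation delay = 4662 / 180000 = 0.0259 s = 25.9 ms
Processing delay = 2.9 ms
Total one-way latency = 28.8 ms


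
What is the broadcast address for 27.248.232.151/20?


Network: 27.248.224.0/20
Host bits = 12
Set all host bits to 1:
Broadcast: 27.248.239.255


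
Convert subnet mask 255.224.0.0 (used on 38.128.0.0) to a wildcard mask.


Subnet mask: 255.224.0.0
Wildcard = 255.255.255.255 - subnet mask
255 - 255 = 0
255 - 224 = 31
255 - 0 = 255
255 - 0 = 255
Wildcard: 0.31.255.255


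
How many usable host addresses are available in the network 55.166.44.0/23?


Host bits = 32 - 23 = 9
Total addresses = 2^9 = 512
Usable = total - 2 (network and broadcast)
Usable hosts: 510


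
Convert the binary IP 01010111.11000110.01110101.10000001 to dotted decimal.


01010111 = 87
11000110 = 198
01110101 = 117
10000001 = 129
IP: 87.198.117.129


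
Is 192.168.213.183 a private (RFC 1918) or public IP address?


RFC 1918 private ranges:
  10.0.0.0/8 (10.0.0.0 - 10.255.255.255)
  172.16.0.0/12 (172.16.0.0 - 172.31.255.255)
  192.168.0.0/16 (192.168.0.0 - 192.168.255.255)
Private (in 192.168.0.0/16)


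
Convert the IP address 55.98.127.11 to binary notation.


55 = 00110111
98 = 01100010
127 = 01111111
11 = 00001011
Binary: 00110111.01100010.01111111.00001011


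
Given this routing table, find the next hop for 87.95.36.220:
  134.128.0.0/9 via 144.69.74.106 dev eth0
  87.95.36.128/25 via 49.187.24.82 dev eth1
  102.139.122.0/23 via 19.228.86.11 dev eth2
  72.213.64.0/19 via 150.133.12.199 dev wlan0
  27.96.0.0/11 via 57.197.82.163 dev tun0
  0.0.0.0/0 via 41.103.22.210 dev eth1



Longest prefix match for 87.95.36.220:
  /9 134.128.0.0: no
  /25 87.95.36.128: MATCH
  /23 102.139.122.0: no
  /19 72.213.64.0: no
  /11 27.96.0.0: no
  /0 0.0.0.0: MATCH
Selected: next-hop 49.187.24.82 via eth1 (matched /25)


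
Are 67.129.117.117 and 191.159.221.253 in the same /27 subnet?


Mask: 255.255.255.224
67.129.117.117 AND mask = 67.129.117.96
191.159.221.253 AND mask = 191.159.221.224
No, different subnets (67.129.117.96 vs 191.159.221.224)


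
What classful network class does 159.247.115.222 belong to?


First octet: 159
Binary: 10011111
10xxxxxx -> Class B (128-191)
Class B, default mask 255.255.0.0 (/16)


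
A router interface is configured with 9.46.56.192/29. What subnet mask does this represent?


/29 means 29 network bits, 3 host bits
Binary: 11111111111111111111111111111000
Mask: 255.255.255.248


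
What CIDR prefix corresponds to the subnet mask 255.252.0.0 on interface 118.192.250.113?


Binary: 11111111.11111100.00000000.00000000
Count leading 1s
Prefix: /14


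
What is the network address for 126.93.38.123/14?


IP:   01111110.01011101.00100110.01111011
Mask: 11111111.11111100.00000000.00000000
AND operation:
Net:  01111110.01011100.00000000.00000000
Network: 126.92.0.0/14


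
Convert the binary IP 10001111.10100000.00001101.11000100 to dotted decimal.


10001111 = 143
10100000 = 160
00001101 = 13
11000100 = 196
IP: 143.160.13.196


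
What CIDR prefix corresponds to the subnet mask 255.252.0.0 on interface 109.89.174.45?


Binary: 11111111.11111100.00000000.00000000
Count leading 1s
Prefix: /14


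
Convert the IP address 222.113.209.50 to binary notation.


222 = 11011110
113 = 01110001
209 = 11010001
50 = 00110010
Binary: 11011110.01110001.11010001.00110010


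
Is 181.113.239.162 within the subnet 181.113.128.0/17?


Subnet network: 181.113.128.0
Test IP AND mask: 181.113.128.0
Yes, 181.113.239.162 is in 181.113.128.0/17


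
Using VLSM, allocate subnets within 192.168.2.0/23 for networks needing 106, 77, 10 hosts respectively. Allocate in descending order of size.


106 hosts -> /25 (126 usable): 192.168.2.0/25
77 hosts -> /25 (126 usable): 192.168.2.128/25
10 hosts -> /28 (14 usable): 192.168.3.0/28
Allocation: 192.168.2.0/25 (106 hosts, 126 usable); 192.168.2.128/25 (77 hosts, 126 usable); 192.168.3.0/28 (10 hosts, 14 usable)


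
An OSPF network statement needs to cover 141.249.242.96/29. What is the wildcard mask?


Subnet mask: 255.255.255.248
Wildcard = 255.255.255.255 - subnet mask
255 - 255 = 0
255 - 255 = 0
255 - 255 = 0
255 - 248 = 7
Wildcard: 0.0.0.7


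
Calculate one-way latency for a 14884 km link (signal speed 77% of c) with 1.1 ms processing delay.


Speed = 0.77 * 3e5 km/s = 231000 km/s
Propagation delay = 14884 / 231000 = 0.0644 s = 64.4329 ms
Processing delay = 1.1 ms
Total one-way latency = 65.5329 ms


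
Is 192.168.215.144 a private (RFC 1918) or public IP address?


RFC 1918 private ranges:
  10.0.0.0/8 (10.0.0.0 - 10.255.255.255)
  172.16.0.0/12 (172.16.0.0 - 172.31.255.255)
  192.168.0.0/16 (192.168.0.0 - 192.168.255.255)
Private (in 192.168.0.0/16)


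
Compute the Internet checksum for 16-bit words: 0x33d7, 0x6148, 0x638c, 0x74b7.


Sum all words (with carry folding):
+ 0x33d7 = 0x33d7
+ 0x6148 = 0x951f
+ 0x638c = 0xf8ab
+ 0x74b7 = 0x6d63
One's complement: ~0x6d63
Checksum = 0x929c


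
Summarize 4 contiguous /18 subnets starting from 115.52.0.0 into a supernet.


Original prefix: /18
Number of subnets: 4 = 2^2
New prefix = 18 - 2 = 16
Supernet: 115.52.0.0/16


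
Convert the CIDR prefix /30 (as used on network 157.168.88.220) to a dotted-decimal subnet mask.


/30 means 30 network bits, 2 host bits
Binary: 11111111111111111111111111111100
Mask: 255.255.255.252


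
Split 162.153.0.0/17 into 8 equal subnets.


New prefix = 17 + 3 = 20
Each subnet has 4096 addresses
  162.153.0.0/20
  162.153.16.0/20
  162.153.32.0/20
  162.153.48.0/20
  162.153.64.0/20
  162.153.80.0/20
  162.153.96.0/20
  162.153.112.0/20
Subnets: 162.153.0.0/20, 162.153.16.0/20, 162.153.32.0/20, 162.153.48.0/20, 162.153.64.0/20, 162.153.80.0/20, 162.153.96.0/20, 162.153.112.0/20


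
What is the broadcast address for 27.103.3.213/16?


Network: 27.103.0.0/16
Host bits = 16
Set all host bits to 1:
Broadcast: 27.103.255.255


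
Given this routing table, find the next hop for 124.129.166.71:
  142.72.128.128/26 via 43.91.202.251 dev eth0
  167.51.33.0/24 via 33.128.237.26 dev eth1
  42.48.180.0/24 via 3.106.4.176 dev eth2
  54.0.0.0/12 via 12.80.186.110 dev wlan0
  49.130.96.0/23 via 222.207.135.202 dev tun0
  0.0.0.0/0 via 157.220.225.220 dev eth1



Longest prefix match for 124.129.166.71:
  /26 142.72.128.128: no
  /24 167.51.33.0: no
  /24 42.48.180.0: no
  /12 54.0.0.0: no
  /23 49.130.96.0: no
  /0 0.0.0.0: MATCH
Selected: next-hop 157.220.225.220 via eth1 (matched /0)


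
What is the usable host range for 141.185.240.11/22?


Network: 141.185.240.0
Broadcast: 141.185.243.255
First usable = network + 1
Last usable = broadcast - 1
Range: 141.185.240.1 to 141.185.243.254


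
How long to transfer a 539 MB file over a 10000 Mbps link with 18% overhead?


Effective throughput = 10000 * (1 - 18/100) = 8200 Mbps
File size in Mb = 539 * 8 = 4312 Mb
Time = 4312 / 8200
Time = 0.5259 seconds


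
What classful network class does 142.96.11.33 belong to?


First octet: 142
Binary: 10001110
10xxxxxx -> Class B (128-191)
Class B, default mask 255.255.0.0 (/16)


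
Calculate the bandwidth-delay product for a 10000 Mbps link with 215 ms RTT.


BDP = bandwidth * RTT
= 10000 Mbps * 215 ms
= 10000 * 1e6 * 215 / 1000 bits
= 2150000000 bits
= 268750000 bytes
= 262451.1719 KB
BDP = 2150000000 bits (268750000 bytes)


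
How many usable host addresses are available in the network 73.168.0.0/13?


Host bits = 32 - 13 = 19
Total addresses = 2^19 = 524288
Usable = total - 2 (network and broadcast)
Usable hosts: 524286


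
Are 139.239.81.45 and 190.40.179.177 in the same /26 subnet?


Mask: 255.255.255.192
139.239.81.45 AND mask = 139.239.81.0
190.40.179.177 AND mask = 190.40.179.128
No, different subnets (139.239.81.0 vs 190.40.179.128)


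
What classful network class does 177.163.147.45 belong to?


First octet: 177
Binary: 10110001
10xxxxxx -> Class B (128-191)
Class B, default mask 255.255.0.0 (/16)


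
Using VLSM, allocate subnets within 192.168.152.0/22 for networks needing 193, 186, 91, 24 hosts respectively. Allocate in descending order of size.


193 hosts -> /24 (254 usable): 192.168.152.0/24
186 hosts -> /24 (254 usable): 192.168.153.0/24
91 hosts -> /25 (126 usable): 192.168.154.0/25
24 hosts -> /27 (30 usable): 192.168.154.128/27
Allocation: 192.168.152.0/24 (193 hosts, 254 usable); 192.168.153.0/24 (186 hosts, 254 usable); 192.168.154.0/25 (91 hosts, 126 usable); 192.168.154.128/27 (24 hosts, 30 usable)


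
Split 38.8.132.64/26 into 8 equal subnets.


New prefix = 26 + 3 = 29
Each subnet has 8 addresses
  38.8.132.64/29
  38.8.132.72/29
  38.8.132.80/29
  38.8.132.88/29
  38.8.132.96/29
  38.8.132.104/29
  38.8.132.112/29
  38.8.132.120/29
Subnets: 38.8.132.64/29, 38.8.132.72/29, 38.8.132.80/29, 38.8.132.88/29, 38.8.132.96/29, 38.8.132.104/29, 38.8.132.112/29, 38.8.132.120/29


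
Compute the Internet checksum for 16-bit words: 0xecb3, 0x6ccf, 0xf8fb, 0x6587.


Sum all words (with carry folding):
+ 0xecb3 = 0xecb3
+ 0x6ccf = 0x5983
+ 0xf8fb = 0x527f
+ 0x6587 = 0xb806
One's complement: ~0xb806
Checksum = 0x47f9


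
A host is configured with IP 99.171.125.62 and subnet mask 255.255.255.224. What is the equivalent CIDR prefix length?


Binary: 11111111.11111111.11111111.11100000
Count leading 1s
Prefix: /27


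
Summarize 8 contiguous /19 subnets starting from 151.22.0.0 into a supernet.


Original prefix: /19
Number of subnets: 8 = 2^3
New prefix = 19 - 3 = 16
Supernet: 151.22.0.0/16


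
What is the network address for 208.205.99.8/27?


IP:   11010000.11001101.01100011.00001000
Mask: 11111111.11111111.11111111.11100000
AND operation:
Net:  11010000.11001101.01100011.00000000
Network: 208.205.99.0/27


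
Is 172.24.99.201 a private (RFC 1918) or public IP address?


RFC 1918 private ranges:
  10.0.0.0/8 (10.0.0.0 - 10.255.255.255)
  172.16.0.0/12 (172.16.0.0 - 172.31.255.255)
  192.168.0.0/16 (192.168.0.0 - 192.168.255.255)
Private (in 172.16.0.0/12)


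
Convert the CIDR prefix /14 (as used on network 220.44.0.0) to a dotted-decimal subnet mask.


/14 means 14 network bits, 18 host bits
Binary: 11111111111111000000000000000000
Mask: 255.252.0.0


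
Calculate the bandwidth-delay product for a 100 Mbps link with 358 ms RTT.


BDP = bandwidth * RTT
= 100 Mbps * 358 ms
= 100 * 1e6 * 358 / 1000 bits
= 35800000 bits
= 4475000 bytes
= 4370.1172 KB
BDP = 35800000 bits (4475000 bytes)


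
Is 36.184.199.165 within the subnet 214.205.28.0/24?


Subnet network: 214.205.28.0
Test IP AND mask: 36.184.199.0
No, 36.184.199.165 is not in 214.205.28.0/24


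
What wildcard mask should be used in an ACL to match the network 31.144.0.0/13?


Subnet mask: 255.248.0.0
Wildcard = 255.255.255.255 - subnet mask
255 - 255 = 0
255 - 248 = 7
255 - 0 = 255
255 - 0 = 255
Wildcard: 0.7.255.255


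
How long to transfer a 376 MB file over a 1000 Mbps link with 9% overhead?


Effective throughput = 1000 * (1 - 9/100) = 910 Mbps
File size in Mb = 376 * 8 = 3008 Mb
Time = 3008 / 910
Time = 3.3055 seconds


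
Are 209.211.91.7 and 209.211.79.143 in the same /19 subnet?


Mask: 255.255.224.0
209.211.91.7 AND mask = 209.211.64.0
209.211.79.143 AND mask = 209.211.64.0
Yes, same subnet (209.211.64.0)


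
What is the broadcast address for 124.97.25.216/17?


Network: 124.97.0.0/17
Host bits = 15
Set all host bits to 1:
Broadcast: 124.97.127.255


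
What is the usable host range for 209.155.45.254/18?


Network: 209.155.0.0
Broadcast: 209.155.63.255
First usable = network + 1
Last usable = broadcast - 1
Range: 209.155.0.1 to 209.155.63.254


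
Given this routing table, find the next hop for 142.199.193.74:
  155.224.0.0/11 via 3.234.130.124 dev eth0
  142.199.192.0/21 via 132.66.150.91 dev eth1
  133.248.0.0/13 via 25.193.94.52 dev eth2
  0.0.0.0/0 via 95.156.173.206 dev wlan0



Longest prefix match for 142.199.193.74:
  /11 155.224.0.0: no
  /21 142.199.192.0: MATCH
  /13 133.248.0.0: no
  /0 0.0.0.0: MATCH
Selected: next-hop 132.66.150.91 via eth1 (matched /21)


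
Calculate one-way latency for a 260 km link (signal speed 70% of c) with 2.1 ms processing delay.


Speed = 0.7 * 3e5 km/s = 210000 km/s
Propagation delay = 260 / 210000 = 0.0012 s = 1.2381 ms
Processing delay = 2.1 ms
Total one-way latency = 3.3381 ms


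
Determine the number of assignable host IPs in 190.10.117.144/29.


Host bits = 32 - 29 = 3
Total addresses = 2^3 = 8
Usable = total - 2 (network and broadcast)
Usable hosts: 6


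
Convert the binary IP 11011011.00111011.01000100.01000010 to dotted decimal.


11011011 = 219
00111011 = 59
01000100 = 68
01000010 = 66
IP: 219.59.68.66


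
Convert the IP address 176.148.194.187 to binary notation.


176 = 10110000
148 = 10010100
194 = 11000010
187 = 10111011
Binary: 10110000.10010100.11000010.10111011


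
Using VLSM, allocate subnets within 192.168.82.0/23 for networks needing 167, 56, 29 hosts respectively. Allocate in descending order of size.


167 hosts -> /24 (254 usable): 192.168.82.0/24
56 hosts -> /26 (62 usable): 192.168.83.0/26
29 hosts -> /27 (30 usable): 192.168.83.64/27
Allocation: 192.168.82.0/24 (167 hosts, 254 usable); 192.168.83.0/26 (56 hosts, 62 usable); 192.168.83.64/27 (29 hosts, 30 usable)


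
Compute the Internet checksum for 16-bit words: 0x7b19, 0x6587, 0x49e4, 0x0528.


Sum all words (with carry folding):
+ 0x7b19 = 0x7b19
+ 0x6587 = 0xe0a0
+ 0x49e4 = 0x2a85
+ 0x0528 = 0x2fad
One's complement: ~0x2fad
Checksum = 0xd052


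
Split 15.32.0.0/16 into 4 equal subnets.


New prefix = 16 + 2 = 18
Each subnet has 16384 addresses
  15.32.0.0/18
  15.32.64.0/18
  15.32.128.0/18
  15.32.192.0/18
Subnets: 15.32.0.0/18, 15.32.64.0/18, 15.32.128.0/18, 15.32.192.0/18


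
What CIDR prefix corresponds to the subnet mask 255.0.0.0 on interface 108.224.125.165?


Binary: 11111111.00000000.00000000.00000000
Count leading 1s
Prefix: /8


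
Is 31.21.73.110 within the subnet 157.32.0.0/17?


Subnet network: 157.32.0.0
Test IP AND mask: 31.21.0.0
No, 31.21.73.110 is not in 157.32.0.0/17


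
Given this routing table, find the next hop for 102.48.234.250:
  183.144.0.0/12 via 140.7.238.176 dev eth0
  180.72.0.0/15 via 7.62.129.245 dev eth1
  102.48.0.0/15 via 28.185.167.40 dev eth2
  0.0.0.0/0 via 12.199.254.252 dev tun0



Longest prefix match for 102.48.234.250:
  /12 183.144.0.0: no
  /15 180.72.0.0: no
  /15 102.48.0.0: MATCH
  /0 0.0.0.0: MATCH
Selected: next-hop 28.185.167.40 via eth2 (matched /15)


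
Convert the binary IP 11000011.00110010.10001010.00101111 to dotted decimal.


11000011 = 195
00110010 = 50
10001010 = 138
00101111 = 47
IP: 195.50.138.47


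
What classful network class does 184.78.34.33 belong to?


First octet: 184
Binary: 10111000
10xxxxxx -> Class B (128-191)
Class B, default mask 255.255.0.0 (/16)


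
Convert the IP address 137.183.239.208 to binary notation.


137 = 10001001
183 = 10110111
239 = 11101111
208 = 11010000
Binary: 10001001.10110111.11101111.11010000


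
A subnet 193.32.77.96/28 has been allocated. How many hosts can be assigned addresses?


Host bits = 32 - 28 = 4
Total addresses = 2^4 = 16
Usable = total - 2 (network and broadcast)
Usable hosts: 14


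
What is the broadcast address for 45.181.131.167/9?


Network: 45.128.0.0/9
Host bits = 23
Set all host bits to 1:
Broadcast: 45.255.255.255


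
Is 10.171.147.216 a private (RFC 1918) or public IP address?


RFC 1918 private ranges:
  10.0.0.0/8 (10.0.0.0 - 10.255.255.255)
  172.16.0.0/12 (172.16.0.0 - 172.31.255.255)
  192.168.0.0/16 (192.168.0.0 - 192.168.255.255)
Private (in 10.0.0.0/8)


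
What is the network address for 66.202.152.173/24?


IP:   01000010.11001010.10011000.10101101
Mask: 11111111.11111111.11111111.00000000
AND operation:
Net:  01000010.11001010.10011000.00000000
Network: 66.202.152.0/24


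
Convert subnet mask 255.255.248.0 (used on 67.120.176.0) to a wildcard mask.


Subnet mask: 255.255.248.0
Wildcard = 255.255.255.255 - subnet mask
255 - 255 = 0
255 - 255 = 0
255 - 248 = 7
255 - 0 = 255
Wildcard: 0.0.7.255


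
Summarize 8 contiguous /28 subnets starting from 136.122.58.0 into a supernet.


Original prefix: /28
Number of subnets: 8 = 2^3
New prefix = 28 - 3 = 25
Supernet: 136.122.58.0/25


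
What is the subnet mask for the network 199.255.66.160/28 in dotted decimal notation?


/28 means 28 network bits, 4 host bits
Binary: 11111111111111111111111111110000
Mask: 255.255.255.240


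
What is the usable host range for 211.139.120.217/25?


Network: 211.139.120.128
Broadcast: 211.139.120.255
First usable = network + 1
Last usable = broadcast - 1
Range: 211.139.120.129 to 211.139.120.254


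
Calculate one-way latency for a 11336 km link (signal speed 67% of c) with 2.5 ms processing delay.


Speed = 0.67 * 3e5 km/s = 201000 km/s
Propagation delay = 11336 / 201000 = 0.0564 s = 56.398 ms
Processing delay = 2.5 ms
Total one-way latency = 58.898 ms


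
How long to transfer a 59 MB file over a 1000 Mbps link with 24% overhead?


Effective throughput = 1000 * (1 - 24/100) = 760 Mbps
File size in Mb = 59 * 8 = 472 Mb
Time = 472 / 760
Time = 0.6211 seconds


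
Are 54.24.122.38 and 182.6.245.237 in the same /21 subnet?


Mask: 255.255.248.0
54.24.122.38 AND mask = 54.24.120.0
182.6.245.237 AND mask = 182.6.240.0
No, different subnets (54.24.120.0 vs 182.6.240.0)


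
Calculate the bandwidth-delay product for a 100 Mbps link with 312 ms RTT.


BDP = bandwidth * RTT
= 100 Mbps * 312 ms
= 100 * 1e6 * 312 / 1000 bits
= 31200000 bits
= 3900000 bytes
= 3808.5938 KB
BDP = 31200000 bits (3900000 bytes)


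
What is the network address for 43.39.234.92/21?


IP:   00101011.00100111.11101010.01011100
Mask: 11111111.11111111.11111000.00000000
AND operation:
Net:  00101011.00100111.11101000.00000000
Network: 43.39.232.0/21


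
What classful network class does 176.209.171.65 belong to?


First octet: 176
Binary: 10110000
10xxxxxx -> Class B (128-191)
Class B, default mask 255.255.0.0 (/16)


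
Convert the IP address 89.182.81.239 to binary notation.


89 = 01011001
182 = 10110110
81 = 01010001
239 = 11101111
Binary: 01011001.10110110.01010001.11101111


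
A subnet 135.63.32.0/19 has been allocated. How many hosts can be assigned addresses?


Host bits = 32 - 19 = 13
Total addresses = 2^13 = 8192
Usable = total - 2 (network and broadcast)
Usable hosts: 8190


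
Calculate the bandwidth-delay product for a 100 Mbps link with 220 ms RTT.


BDP = bandwidth * RTT
= 100 Mbps * 220 ms
= 100 * 1e6 * 220 / 1000 bits
= 22000000 bits
= 2750000 bytes
= 2685.5469 KB
BDP = 22000000 bits (2750000 bytes)


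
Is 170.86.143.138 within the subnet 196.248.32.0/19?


Subnet network: 196.248.32.0
Test IP AND mask: 170.86.128.0
No, 170.86.143.138 is not in 196.248.32.0/19


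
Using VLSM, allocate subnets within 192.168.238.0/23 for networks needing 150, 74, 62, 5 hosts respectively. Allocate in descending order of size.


150 hosts -> /24 (254 usable): 192.168.238.0/24
74 hosts -> /25 (126 usable): 192.168.239.0/25
62 hosts -> /26 (62 usable): 192.168.239.128/26
5 hosts -> /29 (6 usable): 192.168.239.192/29
Allocation: 192.168.238.0/24 (150 hosts, 254 usable); 192.168.239.0/25 (74 hosts, 126 usable); 192.168.239.128/26 (62 hosts, 62 usable); 192.168.239.192/29 (5 hosts, 6 usable)


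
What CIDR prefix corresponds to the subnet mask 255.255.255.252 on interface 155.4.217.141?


Binary: 11111111.11111111.11111111.11111100
Count leading 1s
Prefix: /30


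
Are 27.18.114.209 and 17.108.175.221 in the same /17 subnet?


Mask: 255.255.128.0
27.18.114.209 AND mask = 27.18.0.0
17.108.175.221 AND mask = 17.108.128.0
No, different subnets (27.18.0.0 vs 17.108.128.0)


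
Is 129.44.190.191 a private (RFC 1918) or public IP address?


RFC 1918 private ranges:
  10.0.0.0/8 (10.0.0.0 - 10.255.255.255)
  172.16.0.0/12 (172.16.0.0 - 172.31.255.255)
  192.168.0.0/16 (192.168.0.0 - 192.168.255.255)
Public (not in any RFC 1918 range)


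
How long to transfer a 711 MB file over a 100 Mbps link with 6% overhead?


Effective throughput = 100 * (1 - 6/100) = 94 Mbps
File size in Mb = 711 * 8 = 5688 Mb
Time = 5688 / 94
Time = 60.5106 seconds


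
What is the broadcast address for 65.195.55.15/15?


Network: 65.194.0.0/15
Host bits = 17
Set all host bits to 1:
Broadcast: 65.195.255.255


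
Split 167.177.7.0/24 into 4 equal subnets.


New prefix = 24 + 2 = 26
Each subnet has 64 addresses
  167.177.7.0/26
  167.177.7.64/26
  167.177.7.128/26
  167.177.7.192/26
Subnets: 167.177.7.0/26, 167.177.7.64/26, 167.177.7.128/26, 167.177.7.192/26


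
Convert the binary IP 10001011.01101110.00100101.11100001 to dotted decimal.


10001011 = 139
01101110 = 110
00100101 = 37
11100001 = 225
IP: 139.110.37.225


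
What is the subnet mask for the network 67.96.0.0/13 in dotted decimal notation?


/13 means 13 network bits, 19 host bits
Binary: 11111111111110000000000000000000
Mask: 255.248.0.0


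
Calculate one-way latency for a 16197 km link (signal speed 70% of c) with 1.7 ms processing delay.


Speed = 0.7 * 3e5 km/s = 210000 km/s
Propagation delay = 16197 / 210000 = 0.0771 s = 77.1286 ms
Processing delay = 1.7 ms
Total one-way latency = 78.8286 ms


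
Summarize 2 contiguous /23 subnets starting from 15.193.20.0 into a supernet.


Original prefix: /23
Number of subnets: 2 = 2^1
New prefix = 23 - 1 = 22
Supernet: 15.193.20.0/22


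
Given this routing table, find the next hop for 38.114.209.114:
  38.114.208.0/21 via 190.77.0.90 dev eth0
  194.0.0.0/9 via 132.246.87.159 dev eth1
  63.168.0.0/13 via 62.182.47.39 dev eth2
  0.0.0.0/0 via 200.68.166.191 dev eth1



Longest prefix match for 38.114.209.114:
  /21 38.114.208.0: MATCH
  /9 194.0.0.0: no
  /13 63.168.0.0: no
  /0 0.0.0.0: MATCH
Selected: next-hop 190.77.0.90 via eth0 (matched /21)


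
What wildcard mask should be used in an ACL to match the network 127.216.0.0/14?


Subnet mask: 255.252.0.0
Wildcard = 255.255.255.255 - subnet mask
255 - 255 = 0
255 - 252 = 3
255 - 0 = 255
255 - 0 = 255
Wildcard: 0.3.255.255


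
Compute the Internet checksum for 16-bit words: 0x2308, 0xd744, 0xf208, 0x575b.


Sum all words (with carry folding):
+ 0x2308 = 0x2308
+ 0xd744 = 0xfa4c
+ 0xf208 = 0xec55
+ 0x575b = 0x43b1
One's complement: ~0x43b1
Checksum = 0xbc4e


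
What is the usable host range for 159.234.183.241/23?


Network: 159.234.182.0
Broadcast: 159.234.183.255
First usable = network + 1
Last usable = broadcast - 1
Range: 159.234.182.1 to 159.234.183.254


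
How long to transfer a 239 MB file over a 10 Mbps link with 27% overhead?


Effective throughput = 10 * (1 - 27/100) = 7.3 Mbps
File size in Mb = 239 * 8 = 1912 Mb
Time = 1912 / 7.3
Time = 261.9178 seconds


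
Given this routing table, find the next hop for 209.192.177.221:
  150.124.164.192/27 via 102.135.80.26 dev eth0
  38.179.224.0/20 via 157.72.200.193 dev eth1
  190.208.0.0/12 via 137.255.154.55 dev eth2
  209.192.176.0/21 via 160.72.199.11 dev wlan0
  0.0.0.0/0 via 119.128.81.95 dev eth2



Longest prefix match for 209.192.177.221:
  /27 150.124.164.192: no
  /20 38.179.224.0: no
  /12 190.208.0.0: no
  /21 209.192.176.0: MATCH
  /0 0.0.0.0: MATCH
Selected: next-hop 160.72.199.11 via wlan0 (matched /21)


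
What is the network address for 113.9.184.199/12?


IP:   01110001.00001001.10111000.11000111
Mask: 11111111.11110000.00000000.00000000
AND operation:
Net:  01110001.00000000.00000000.00000000
Network: 113.0.0.0/12


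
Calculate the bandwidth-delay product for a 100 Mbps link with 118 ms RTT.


BDP = bandwidth * RTT
= 100 Mbps * 118 ms
= 100 * 1e6 * 118 / 1000 bits
= 11800000 bits
= 1475000 bytes
= 1440.4297 KB
BDP = 11800000 bits (1475000 bytes)


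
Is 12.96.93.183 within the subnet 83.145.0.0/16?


Subnet network: 83.145.0.0
Test IP AND mask: 12.96.0.0
No, 12.96.93.183 is not in 83.145.0.0/16


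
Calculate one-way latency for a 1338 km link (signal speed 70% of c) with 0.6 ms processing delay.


Speed = 0.7 * 3e5 km/s = 210000 km/s
Propagation delay = 1338 / 210000 = 0.0064 s = 6.3714 ms
Processing delay = 0.6 ms
Total one-way latency = 6.9714 ms


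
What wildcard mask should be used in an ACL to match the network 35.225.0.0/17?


Subnet mask: 255.255.128.0
Wildcard = 255.255.255.255 - subnet mask
255 - 255 = 0
255 - 255 = 0
255 - 128 = 127
255 - 0 = 255
Wildcard: 0.0.127.255


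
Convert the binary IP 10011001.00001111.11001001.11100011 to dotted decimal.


10011001 = 153
00001111 = 15
11001001 = 201
11100011 = 227
IP: 153.15.201.227


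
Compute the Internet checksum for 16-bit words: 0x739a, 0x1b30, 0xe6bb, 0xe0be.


Sum all words (with carry folding):
+ 0x739a = 0x739a
+ 0x1b30 = 0x8eca
+ 0xe6bb = 0x7586
+ 0xe0be = 0x5645
One's complement: ~0x5645
Checksum = 0xa9ba


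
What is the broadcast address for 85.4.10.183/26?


Network: 85.4.10.128/26
Host bits = 6
Set all host bits to 1:
Broadcast: 85.4.10.191


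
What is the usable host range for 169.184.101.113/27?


Network: 169.184.101.96
Broadcast: 169.184.101.127
First usable = network + 1
Last usable = broadcast - 1
Range: 169.184.101.97 to 169.184.101.126


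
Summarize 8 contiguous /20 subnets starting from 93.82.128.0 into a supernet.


Original prefix: /20
Number of subnets: 8 = 2^3
New prefix = 20 - 3 = 17
Supernet: 93.82.128.0/17


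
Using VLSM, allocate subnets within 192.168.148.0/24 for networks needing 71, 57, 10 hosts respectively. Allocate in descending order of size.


71 hosts -> /25 (126 usable): 192.168.148.0/25
57 hosts -> /26 (62 usable): 192.168.148.128/26
10 hosts -> /28 (14 usable): 192.168.148.192/28
Allocation: 192.168.148.0/25 (71 hosts, 126 usable); 192.168.148.128/26 (57 hosts, 62 usable); 192.168.148.192/28 (10 hosts, 14 usable)


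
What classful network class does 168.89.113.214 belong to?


First octet: 168
Binary: 10101000
10xxxxxx -> Class B (128-191)
Class B, default mask 255.255.0.0 (/16)


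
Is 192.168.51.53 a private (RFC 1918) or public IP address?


RFC 1918 private ranges:
  10.0.0.0/8 (10.0.0.0 - 10.255.255.255)
  172.16.0.0/12 (172.16.0.0 - 172.31.255.255)
  192.168.0.0/16 (192.168.0.0 - 192.168.255.255)
Private (in 192.168.0.0/16)


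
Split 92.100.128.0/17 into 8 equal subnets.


New prefix = 17 + 3 = 20
Each subnet has 4096 addresses
  92.100.128.0/20
  92.100.144.0/20
  92.100.160.0/20
  92.100.176.0/20
  92.100.192.0/20
  92.100.208.0/20
  92.100.224.0/20
  92.100.240.0/20
Subnets: 92.100.128.0/20, 92.100.144.0/20, 92.100.160.0/20, 92.100.176.0/20, 92.100.192.0/20, 92.100.208.0/20, 92.100.224.0/20, 92.100.240.0/20


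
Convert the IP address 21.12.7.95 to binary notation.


21 = 00010101
12 = 00001100
7 = 00000111
95 = 01011111
Binary: 00010101.00001100.00000111.01011111


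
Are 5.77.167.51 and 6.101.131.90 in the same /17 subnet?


Mask: 255.255.128.0
5.77.167.51 AND mask = 5.77.128.0
6.101.131.90 AND mask = 6.101.128.0
No, different subnets (5.77.128.0 vs 6.101.128.0)


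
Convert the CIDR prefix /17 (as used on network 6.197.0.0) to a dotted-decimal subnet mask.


/17 means 17 network bits, 15 host bits
Binary: 11111111111111111000000000000000
Mask: 255.255.128.0


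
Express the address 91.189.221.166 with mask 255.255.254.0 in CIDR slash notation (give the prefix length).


Binary: 11111111.11111111.11111110.00000000
Count leading 1s
Prefix: /23


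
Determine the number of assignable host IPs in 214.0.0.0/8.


Host bits = 32 - 8 = 24
Total addresses = 2^24 = 16777216
Usable = total - 2 (network and broadcast)
Usable hosts: 16777214


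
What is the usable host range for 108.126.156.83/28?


Network: 108.126.156.80
Broadcast: 108.126.156.95
First usable = network + 1
Last usable = broadcast - 1
Range: 108.126.156.81 to 108.126.156.94


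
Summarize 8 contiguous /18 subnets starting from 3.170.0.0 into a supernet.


Original prefix: /18
Number of subnets: 8 = 2^3
New prefix = 18 - 3 = 15
Supernet: 3.170.0.0/15


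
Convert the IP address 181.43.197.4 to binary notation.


181 = 10110101
43 = 00101011
197 = 11000101
4 = 00000100
Binary: 10110101.00101011.11000101.00000100


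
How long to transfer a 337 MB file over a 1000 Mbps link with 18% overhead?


Effective throughput = 1000 * (1 - 18/100) = 820.0 Mbps
File size in Mb = 337 * 8 = 2696 Mb
Time = 2696 / 820.0
Time = 3.2878 seconds


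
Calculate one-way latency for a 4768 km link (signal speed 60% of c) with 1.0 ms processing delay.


Speed = 0.6 * 3e5 km/s = 180000 km/s
Propagation delay = 4768 / 180000 = 0.0265 s = 26.4889 ms
Processing delay = 1.0 ms
Total one-way latency = 27.4889 ms


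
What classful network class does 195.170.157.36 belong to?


First octet: 195
Binary: 11000011
110xxxxx -> Class C (192-223)
Class C, default mask 255.255.255.0 (/24)


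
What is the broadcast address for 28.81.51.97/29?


Network: 28.81.51.96/29
Host bits = 3
Set all host bits to 1:
Broadcast: 28.81.51.103


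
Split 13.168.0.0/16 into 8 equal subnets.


New prefix = 16 + 3 = 19
Each subnet has 8192 addresses
  13.168.0.0/19
  13.168.32.0/19
  13.168.64.0/19
  13.168.96.0/19
  13.168.128.0/19
  13.168.160.0/19
  13.168.192.0/19
  13.168.224.0/19
Subnets: 13.168.0.0/19, 13.168.32.0/19, 13.168.64.0/19, 13.168.96.0/19, 13.168.128.0/19, 13.168.160.0/19, 13.168.192.0/19, 13.168.224.0/19


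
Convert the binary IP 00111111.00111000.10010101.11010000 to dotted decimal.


00111111 = 63
00111000 = 56
10010101 = 149
11010000 = 208
IP: 63.56.149.208


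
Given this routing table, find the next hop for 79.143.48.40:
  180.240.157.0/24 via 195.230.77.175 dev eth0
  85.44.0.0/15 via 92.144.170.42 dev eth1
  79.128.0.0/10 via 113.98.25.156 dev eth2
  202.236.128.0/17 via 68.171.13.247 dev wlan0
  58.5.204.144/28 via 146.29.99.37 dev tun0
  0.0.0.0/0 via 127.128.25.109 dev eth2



Longest prefix match for 79.143.48.40:
  /24 180.240.157.0: no
  /15 85.44.0.0: no
  /10 79.128.0.0: MATCH
  /17 202.236.128.0: no
  /28 58.5.204.144: no
  /0 0.0.0.0: MATCH
Selected: next-hop 113.98.25.156 via eth2 (matched /10)


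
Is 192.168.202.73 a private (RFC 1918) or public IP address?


RFC 1918 private ranges:
  10.0.0.0/8 (10.0.0.0 - 10.255.255.255)
  172.16.0.0/12 (172.16.0.0 - 172.31.255.255)
  192.168.0.0/16 (192.168.0.0 - 192.168.255.255)
Private (in 192.168.0.0/16)


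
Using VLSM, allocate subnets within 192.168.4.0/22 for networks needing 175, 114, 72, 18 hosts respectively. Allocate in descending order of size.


175 hosts -> /24 (254 usable): 192.168.4.0/24
114 hosts -> /25 (126 usable): 192.168.5.0/25
72 hosts -> /25 (126 usable): 192.168.5.128/25
18 hosts -> /27 (30 usable): 192.168.6.0/27
Allocation: 192.168.4.0/24 (175 hosts, 254 usable); 192.168.5.0/25 (114 hosts, 126 usable); 192.168.5.128/25 (72 hosts, 126 usable); 192.168.6.0/27 (18 hosts, 30 usable)


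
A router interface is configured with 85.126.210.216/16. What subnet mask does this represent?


/16 means 16 network bits, 16 host bits
Binary: 11111111111111110000000000000000
Mask: 255.255.0.0


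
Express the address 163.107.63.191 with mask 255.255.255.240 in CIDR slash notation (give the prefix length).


Binary: 11111111.11111111.11111111.11110000
Count leading 1s
Prefix: /28


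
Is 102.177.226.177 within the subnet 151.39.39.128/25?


Subnet network: 151.39.39.128
Test IP AND mask: 102.177.226.128
No, 102.177.226.177 is not in 151.39.39.128/25


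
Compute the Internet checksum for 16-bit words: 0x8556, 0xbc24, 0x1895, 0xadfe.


Sum all words (with carry folding):
+ 0x8556 = 0x8556
+ 0xbc24 = 0x417b
+ 0x1895 = 0x5a10
+ 0xadfe = 0x080f
One's complement: ~0x080f
Checksum = 0xf7f0


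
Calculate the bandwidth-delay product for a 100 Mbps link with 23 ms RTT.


BDP = bandwidth * RTT
= 100 Mbps * 23 ms
= 100 * 1e6 * 23 / 1000 bits
= 2300000 bits
= 287500 bytes
= 280.7617 KB
BDP = 2300000 bits (287500 bytes)


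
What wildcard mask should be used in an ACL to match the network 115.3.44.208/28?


Subnet mask: 255.255.255.240
Wildcard = 255.255.255.255 - subnet mask
255 - 255 = 0
255 - 255 = 0
255 - 255 = 0
255 - 240 = 15
Wildcard: 0.0.0.15


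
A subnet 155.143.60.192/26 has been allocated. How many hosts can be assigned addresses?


Host bits = 32 - 26 = 6
Total addresses = 2^6 = 64
Usable = total - 2 (network and broadcast)
Usable hosts: 62


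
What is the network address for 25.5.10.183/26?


IP:   00011001.00000101.00001010.10110111
Mask: 11111111.11111111.11111111.11000000
AND operation:
Net:  00011001.00000101.00001010.10000000
Network: 25.5.10.128/26


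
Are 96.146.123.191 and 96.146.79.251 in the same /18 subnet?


Mask: 255.255.192.0
96.146.123.191 AND mask = 96.146.64.0
96.146.79.251 AND mask = 96.146.64.0
Yes, same subnet (96.146.64.0)


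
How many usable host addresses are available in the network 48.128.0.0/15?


Host bits = 32 - 15 = 17
Total addresses = 2^17 = 131072
Usable = total - 2 (network and broadcast)
Usable hosts: 131070


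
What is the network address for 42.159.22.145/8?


IP:   00101010.10011111.00010110.10010001
Mask: 11111111.00000000.00000000.00000000
AND operation:
Net:  00101010.00000000.00000000.00000000
Network: 42.0.0.0/8


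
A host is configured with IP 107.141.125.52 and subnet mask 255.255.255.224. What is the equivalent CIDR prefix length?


Binary: 11111111.11111111.11111111.11100000
Count leading 1s
Prefix: /27


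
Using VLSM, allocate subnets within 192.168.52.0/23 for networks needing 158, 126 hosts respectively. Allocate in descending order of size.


158 hosts -> /24 (254 usable): 192.168.52.0/24
126 hosts -> /25 (126 usable): 192.168.53.0/25
Allocation: 192.168.52.0/24 (158 hosts, 254 usable); 192.168.53.0/25 (126 hosts, 126 usable)
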